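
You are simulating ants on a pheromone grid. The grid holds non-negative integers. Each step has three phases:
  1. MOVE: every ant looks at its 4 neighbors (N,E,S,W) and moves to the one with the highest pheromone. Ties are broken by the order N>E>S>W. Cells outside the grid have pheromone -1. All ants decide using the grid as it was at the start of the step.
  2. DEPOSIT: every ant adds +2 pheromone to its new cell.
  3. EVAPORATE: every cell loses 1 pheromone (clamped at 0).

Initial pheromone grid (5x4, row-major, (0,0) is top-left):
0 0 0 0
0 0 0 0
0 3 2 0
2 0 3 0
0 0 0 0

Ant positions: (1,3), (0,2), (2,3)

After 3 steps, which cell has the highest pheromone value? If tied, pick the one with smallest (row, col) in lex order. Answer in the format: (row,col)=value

Answer: (0,3)=5

Derivation:
Step 1: ant0:(1,3)->N->(0,3) | ant1:(0,2)->E->(0,3) | ant2:(2,3)->W->(2,2)
  grid max=3 at (0,3)
Step 2: ant0:(0,3)->S->(1,3) | ant1:(0,3)->S->(1,3) | ant2:(2,2)->S->(3,2)
  grid max=3 at (1,3)
Step 3: ant0:(1,3)->N->(0,3) | ant1:(1,3)->N->(0,3) | ant2:(3,2)->N->(2,2)
  grid max=5 at (0,3)
Final grid:
  0 0 0 5
  0 0 0 2
  0 0 3 0
  0 0 2 0
  0 0 0 0
Max pheromone 5 at (0,3)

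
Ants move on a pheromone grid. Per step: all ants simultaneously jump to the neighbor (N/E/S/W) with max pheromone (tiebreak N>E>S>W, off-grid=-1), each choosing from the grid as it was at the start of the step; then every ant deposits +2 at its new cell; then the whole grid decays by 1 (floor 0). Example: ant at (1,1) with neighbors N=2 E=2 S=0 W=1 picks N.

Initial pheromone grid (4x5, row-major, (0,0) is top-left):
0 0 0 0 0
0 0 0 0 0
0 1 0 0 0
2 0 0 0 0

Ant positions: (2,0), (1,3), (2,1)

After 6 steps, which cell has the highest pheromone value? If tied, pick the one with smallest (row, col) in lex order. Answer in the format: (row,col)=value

Answer: (0,3)=3

Derivation:
Step 1: ant0:(2,0)->S->(3,0) | ant1:(1,3)->N->(0,3) | ant2:(2,1)->N->(1,1)
  grid max=3 at (3,0)
Step 2: ant0:(3,0)->N->(2,0) | ant1:(0,3)->E->(0,4) | ant2:(1,1)->N->(0,1)
  grid max=2 at (3,0)
Step 3: ant0:(2,0)->S->(3,0) | ant1:(0,4)->S->(1,4) | ant2:(0,1)->E->(0,2)
  grid max=3 at (3,0)
Step 4: ant0:(3,0)->N->(2,0) | ant1:(1,4)->N->(0,4) | ant2:(0,2)->E->(0,3)
  grid max=2 at (3,0)
Step 5: ant0:(2,0)->S->(3,0) | ant1:(0,4)->W->(0,3) | ant2:(0,3)->E->(0,4)
  grid max=3 at (3,0)
Step 6: ant0:(3,0)->N->(2,0) | ant1:(0,3)->E->(0,4) | ant2:(0,4)->W->(0,3)
  grid max=3 at (0,3)
Final grid:
  0 0 0 3 3
  0 0 0 0 0
  1 0 0 0 0
  2 0 0 0 0
Max pheromone 3 at (0,3)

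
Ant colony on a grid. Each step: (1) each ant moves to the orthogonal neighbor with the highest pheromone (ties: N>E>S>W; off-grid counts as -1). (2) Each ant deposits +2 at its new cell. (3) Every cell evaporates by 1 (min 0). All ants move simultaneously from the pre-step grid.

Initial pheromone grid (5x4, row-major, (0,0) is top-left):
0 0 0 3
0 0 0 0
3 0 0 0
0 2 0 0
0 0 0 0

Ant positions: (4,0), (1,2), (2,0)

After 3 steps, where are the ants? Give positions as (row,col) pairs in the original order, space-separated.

Step 1: ant0:(4,0)->N->(3,0) | ant1:(1,2)->N->(0,2) | ant2:(2,0)->N->(1,0)
  grid max=2 at (0,3)
Step 2: ant0:(3,0)->N->(2,0) | ant1:(0,2)->E->(0,3) | ant2:(1,0)->S->(2,0)
  grid max=5 at (2,0)
Step 3: ant0:(2,0)->N->(1,0) | ant1:(0,3)->S->(1,3) | ant2:(2,0)->N->(1,0)
  grid max=4 at (2,0)

(1,0) (1,3) (1,0)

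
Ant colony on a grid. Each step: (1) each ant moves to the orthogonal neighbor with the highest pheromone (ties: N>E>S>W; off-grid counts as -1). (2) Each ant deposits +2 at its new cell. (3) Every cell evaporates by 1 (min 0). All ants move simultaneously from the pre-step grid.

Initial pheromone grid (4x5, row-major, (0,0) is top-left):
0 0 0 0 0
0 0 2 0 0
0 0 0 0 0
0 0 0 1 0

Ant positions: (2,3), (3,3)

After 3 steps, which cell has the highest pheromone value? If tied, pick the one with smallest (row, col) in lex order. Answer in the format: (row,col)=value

Step 1: ant0:(2,3)->S->(3,3) | ant1:(3,3)->N->(2,3)
  grid max=2 at (3,3)
Step 2: ant0:(3,3)->N->(2,3) | ant1:(2,3)->S->(3,3)
  grid max=3 at (3,3)
Step 3: ant0:(2,3)->S->(3,3) | ant1:(3,3)->N->(2,3)
  grid max=4 at (3,3)
Final grid:
  0 0 0 0 0
  0 0 0 0 0
  0 0 0 3 0
  0 0 0 4 0
Max pheromone 4 at (3,3)

Answer: (3,3)=4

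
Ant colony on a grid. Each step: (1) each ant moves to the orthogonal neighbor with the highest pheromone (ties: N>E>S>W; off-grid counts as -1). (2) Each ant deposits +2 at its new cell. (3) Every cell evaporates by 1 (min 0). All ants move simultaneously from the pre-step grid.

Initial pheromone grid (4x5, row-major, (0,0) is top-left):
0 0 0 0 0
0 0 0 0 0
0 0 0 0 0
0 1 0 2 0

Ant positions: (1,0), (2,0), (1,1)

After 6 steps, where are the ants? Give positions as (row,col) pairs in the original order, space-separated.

Step 1: ant0:(1,0)->N->(0,0) | ant1:(2,0)->N->(1,0) | ant2:(1,1)->N->(0,1)
  grid max=1 at (0,0)
Step 2: ant0:(0,0)->E->(0,1) | ant1:(1,0)->N->(0,0) | ant2:(0,1)->W->(0,0)
  grid max=4 at (0,0)
Step 3: ant0:(0,1)->W->(0,0) | ant1:(0,0)->E->(0,1) | ant2:(0,0)->E->(0,1)
  grid max=5 at (0,0)
Step 4: ant0:(0,0)->E->(0,1) | ant1:(0,1)->W->(0,0) | ant2:(0,1)->W->(0,0)
  grid max=8 at (0,0)
Step 5: ant0:(0,1)->W->(0,0) | ant1:(0,0)->E->(0,1) | ant2:(0,0)->E->(0,1)
  grid max=9 at (0,0)
Step 6: ant0:(0,0)->E->(0,1) | ant1:(0,1)->W->(0,0) | ant2:(0,1)->W->(0,0)
  grid max=12 at (0,0)

(0,1) (0,0) (0,0)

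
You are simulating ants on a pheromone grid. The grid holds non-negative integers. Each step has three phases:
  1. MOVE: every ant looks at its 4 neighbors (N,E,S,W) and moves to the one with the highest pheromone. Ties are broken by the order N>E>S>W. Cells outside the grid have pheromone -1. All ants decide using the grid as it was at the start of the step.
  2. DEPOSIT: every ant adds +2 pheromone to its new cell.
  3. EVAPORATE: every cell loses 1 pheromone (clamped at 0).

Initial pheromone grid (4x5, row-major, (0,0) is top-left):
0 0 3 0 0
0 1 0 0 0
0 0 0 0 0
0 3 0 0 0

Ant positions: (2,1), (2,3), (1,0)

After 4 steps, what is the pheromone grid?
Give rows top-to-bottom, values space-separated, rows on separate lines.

After step 1: ants at (3,1),(1,3),(1,1)
  0 0 2 0 0
  0 2 0 1 0
  0 0 0 0 0
  0 4 0 0 0
After step 2: ants at (2,1),(0,3),(0,1)
  0 1 1 1 0
  0 1 0 0 0
  0 1 0 0 0
  0 3 0 0 0
After step 3: ants at (3,1),(0,2),(0,2)
  0 0 4 0 0
  0 0 0 0 0
  0 0 0 0 0
  0 4 0 0 0
After step 4: ants at (2,1),(0,3),(0,3)
  0 0 3 3 0
  0 0 0 0 0
  0 1 0 0 0
  0 3 0 0 0

0 0 3 3 0
0 0 0 0 0
0 1 0 0 0
0 3 0 0 0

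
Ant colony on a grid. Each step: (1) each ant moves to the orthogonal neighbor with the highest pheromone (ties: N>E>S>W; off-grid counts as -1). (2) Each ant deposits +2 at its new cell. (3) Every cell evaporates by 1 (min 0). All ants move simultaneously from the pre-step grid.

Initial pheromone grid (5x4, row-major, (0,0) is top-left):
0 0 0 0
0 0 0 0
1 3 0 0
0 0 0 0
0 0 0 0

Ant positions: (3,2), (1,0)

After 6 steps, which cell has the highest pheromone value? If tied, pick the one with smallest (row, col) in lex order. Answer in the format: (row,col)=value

Answer: (2,1)=9

Derivation:
Step 1: ant0:(3,2)->N->(2,2) | ant1:(1,0)->S->(2,0)
  grid max=2 at (2,0)
Step 2: ant0:(2,2)->W->(2,1) | ant1:(2,0)->E->(2,1)
  grid max=5 at (2,1)
Step 3: ant0:(2,1)->W->(2,0) | ant1:(2,1)->W->(2,0)
  grid max=4 at (2,0)
Step 4: ant0:(2,0)->E->(2,1) | ant1:(2,0)->E->(2,1)
  grid max=7 at (2,1)
Step 5: ant0:(2,1)->W->(2,0) | ant1:(2,1)->W->(2,0)
  grid max=6 at (2,0)
Step 6: ant0:(2,0)->E->(2,1) | ant1:(2,0)->E->(2,1)
  grid max=9 at (2,1)
Final grid:
  0 0 0 0
  0 0 0 0
  5 9 0 0
  0 0 0 0
  0 0 0 0
Max pheromone 9 at (2,1)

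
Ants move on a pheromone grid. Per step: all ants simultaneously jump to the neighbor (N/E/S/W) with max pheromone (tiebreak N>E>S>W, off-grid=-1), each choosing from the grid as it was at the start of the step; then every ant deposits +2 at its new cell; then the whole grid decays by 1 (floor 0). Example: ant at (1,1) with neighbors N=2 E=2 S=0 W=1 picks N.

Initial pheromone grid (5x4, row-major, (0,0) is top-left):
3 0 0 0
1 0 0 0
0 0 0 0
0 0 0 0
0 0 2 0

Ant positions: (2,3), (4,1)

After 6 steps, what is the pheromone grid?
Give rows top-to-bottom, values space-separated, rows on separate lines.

After step 1: ants at (1,3),(4,2)
  2 0 0 0
  0 0 0 1
  0 0 0 0
  0 0 0 0
  0 0 3 0
After step 2: ants at (0,3),(3,2)
  1 0 0 1
  0 0 0 0
  0 0 0 0
  0 0 1 0
  0 0 2 0
After step 3: ants at (1,3),(4,2)
  0 0 0 0
  0 0 0 1
  0 0 0 0
  0 0 0 0
  0 0 3 0
After step 4: ants at (0,3),(3,2)
  0 0 0 1
  0 0 0 0
  0 0 0 0
  0 0 1 0
  0 0 2 0
After step 5: ants at (1,3),(4,2)
  0 0 0 0
  0 0 0 1
  0 0 0 0
  0 0 0 0
  0 0 3 0
After step 6: ants at (0,3),(3,2)
  0 0 0 1
  0 0 0 0
  0 0 0 0
  0 0 1 0
  0 0 2 0

0 0 0 1
0 0 0 0
0 0 0 0
0 0 1 0
0 0 2 0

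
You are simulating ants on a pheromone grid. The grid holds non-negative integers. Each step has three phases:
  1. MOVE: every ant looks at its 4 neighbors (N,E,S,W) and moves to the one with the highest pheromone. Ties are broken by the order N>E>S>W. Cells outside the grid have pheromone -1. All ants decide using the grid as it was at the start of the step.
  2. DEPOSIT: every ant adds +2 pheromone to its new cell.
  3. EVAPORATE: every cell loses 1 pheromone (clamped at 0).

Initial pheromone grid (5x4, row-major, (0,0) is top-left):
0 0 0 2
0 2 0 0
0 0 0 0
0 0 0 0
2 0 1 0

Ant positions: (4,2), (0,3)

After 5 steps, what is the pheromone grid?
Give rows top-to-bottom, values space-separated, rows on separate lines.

After step 1: ants at (3,2),(1,3)
  0 0 0 1
  0 1 0 1
  0 0 0 0
  0 0 1 0
  1 0 0 0
After step 2: ants at (2,2),(0,3)
  0 0 0 2
  0 0 0 0
  0 0 1 0
  0 0 0 0
  0 0 0 0
After step 3: ants at (1,2),(1,3)
  0 0 0 1
  0 0 1 1
  0 0 0 0
  0 0 0 0
  0 0 0 0
After step 4: ants at (1,3),(0,3)
  0 0 0 2
  0 0 0 2
  0 0 0 0
  0 0 0 0
  0 0 0 0
After step 5: ants at (0,3),(1,3)
  0 0 0 3
  0 0 0 3
  0 0 0 0
  0 0 0 0
  0 0 0 0

0 0 0 3
0 0 0 3
0 0 0 0
0 0 0 0
0 0 0 0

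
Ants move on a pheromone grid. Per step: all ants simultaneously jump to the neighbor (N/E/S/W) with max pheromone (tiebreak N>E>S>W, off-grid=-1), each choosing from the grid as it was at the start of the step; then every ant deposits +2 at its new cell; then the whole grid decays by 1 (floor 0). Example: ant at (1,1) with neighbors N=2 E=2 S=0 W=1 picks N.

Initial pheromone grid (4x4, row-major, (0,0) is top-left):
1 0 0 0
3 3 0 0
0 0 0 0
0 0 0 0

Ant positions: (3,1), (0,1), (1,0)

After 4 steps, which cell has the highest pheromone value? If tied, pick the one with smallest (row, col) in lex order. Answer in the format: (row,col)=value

Answer: (1,1)=11

Derivation:
Step 1: ant0:(3,1)->N->(2,1) | ant1:(0,1)->S->(1,1) | ant2:(1,0)->E->(1,1)
  grid max=6 at (1,1)
Step 2: ant0:(2,1)->N->(1,1) | ant1:(1,1)->W->(1,0) | ant2:(1,1)->W->(1,0)
  grid max=7 at (1,1)
Step 3: ant0:(1,1)->W->(1,0) | ant1:(1,0)->E->(1,1) | ant2:(1,0)->E->(1,1)
  grid max=10 at (1,1)
Step 4: ant0:(1,0)->E->(1,1) | ant1:(1,1)->W->(1,0) | ant2:(1,1)->W->(1,0)
  grid max=11 at (1,1)
Final grid:
  0 0 0 0
  9 11 0 0
  0 0 0 0
  0 0 0 0
Max pheromone 11 at (1,1)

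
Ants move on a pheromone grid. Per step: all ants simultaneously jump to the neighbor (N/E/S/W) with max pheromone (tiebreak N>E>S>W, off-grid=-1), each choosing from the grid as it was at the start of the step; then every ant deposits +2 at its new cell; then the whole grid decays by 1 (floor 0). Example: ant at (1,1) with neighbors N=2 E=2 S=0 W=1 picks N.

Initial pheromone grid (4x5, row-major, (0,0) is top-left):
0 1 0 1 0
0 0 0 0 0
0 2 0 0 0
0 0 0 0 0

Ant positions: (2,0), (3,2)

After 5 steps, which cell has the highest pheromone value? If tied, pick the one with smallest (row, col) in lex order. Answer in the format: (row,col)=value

Answer: (2,1)=7

Derivation:
Step 1: ant0:(2,0)->E->(2,1) | ant1:(3,2)->N->(2,2)
  grid max=3 at (2,1)
Step 2: ant0:(2,1)->E->(2,2) | ant1:(2,2)->W->(2,1)
  grid max=4 at (2,1)
Step 3: ant0:(2,2)->W->(2,1) | ant1:(2,1)->E->(2,2)
  grid max=5 at (2,1)
Step 4: ant0:(2,1)->E->(2,2) | ant1:(2,2)->W->(2,1)
  grid max=6 at (2,1)
Step 5: ant0:(2,2)->W->(2,1) | ant1:(2,1)->E->(2,2)
  grid max=7 at (2,1)
Final grid:
  0 0 0 0 0
  0 0 0 0 0
  0 7 5 0 0
  0 0 0 0 0
Max pheromone 7 at (2,1)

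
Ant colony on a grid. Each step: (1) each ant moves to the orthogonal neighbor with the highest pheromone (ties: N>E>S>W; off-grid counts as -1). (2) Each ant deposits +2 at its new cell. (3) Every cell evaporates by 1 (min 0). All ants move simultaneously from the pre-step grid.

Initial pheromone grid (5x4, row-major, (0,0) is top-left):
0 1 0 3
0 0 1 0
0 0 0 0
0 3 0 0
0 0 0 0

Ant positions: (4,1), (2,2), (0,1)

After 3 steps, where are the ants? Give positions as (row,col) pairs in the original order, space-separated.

Step 1: ant0:(4,1)->N->(3,1) | ant1:(2,2)->N->(1,2) | ant2:(0,1)->E->(0,2)
  grid max=4 at (3,1)
Step 2: ant0:(3,1)->N->(2,1) | ant1:(1,2)->N->(0,2) | ant2:(0,2)->E->(0,3)
  grid max=3 at (0,3)
Step 3: ant0:(2,1)->S->(3,1) | ant1:(0,2)->E->(0,3) | ant2:(0,3)->W->(0,2)
  grid max=4 at (0,3)

(3,1) (0,3) (0,2)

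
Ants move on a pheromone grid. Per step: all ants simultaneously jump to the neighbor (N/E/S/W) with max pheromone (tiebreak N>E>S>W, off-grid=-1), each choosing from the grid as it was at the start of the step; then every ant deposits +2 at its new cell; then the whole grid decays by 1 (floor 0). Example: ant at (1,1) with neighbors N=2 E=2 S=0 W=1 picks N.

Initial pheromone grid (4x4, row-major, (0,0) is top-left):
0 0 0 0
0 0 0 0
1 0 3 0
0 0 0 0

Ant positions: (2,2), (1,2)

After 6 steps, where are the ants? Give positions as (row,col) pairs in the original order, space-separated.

Step 1: ant0:(2,2)->N->(1,2) | ant1:(1,2)->S->(2,2)
  grid max=4 at (2,2)
Step 2: ant0:(1,2)->S->(2,2) | ant1:(2,2)->N->(1,2)
  grid max=5 at (2,2)
Step 3: ant0:(2,2)->N->(1,2) | ant1:(1,2)->S->(2,2)
  grid max=6 at (2,2)
Step 4: ant0:(1,2)->S->(2,2) | ant1:(2,2)->N->(1,2)
  grid max=7 at (2,2)
Step 5: ant0:(2,2)->N->(1,2) | ant1:(1,2)->S->(2,2)
  grid max=8 at (2,2)
Step 6: ant0:(1,2)->S->(2,2) | ant1:(2,2)->N->(1,2)
  grid max=9 at (2,2)

(2,2) (1,2)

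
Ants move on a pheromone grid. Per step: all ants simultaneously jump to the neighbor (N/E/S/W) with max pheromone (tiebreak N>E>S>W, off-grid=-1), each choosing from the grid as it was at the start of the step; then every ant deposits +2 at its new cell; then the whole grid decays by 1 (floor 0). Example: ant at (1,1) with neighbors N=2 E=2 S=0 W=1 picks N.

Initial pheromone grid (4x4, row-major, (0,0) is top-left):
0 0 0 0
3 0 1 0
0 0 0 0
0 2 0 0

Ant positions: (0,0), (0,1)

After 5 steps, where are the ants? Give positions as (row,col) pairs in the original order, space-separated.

Step 1: ant0:(0,0)->S->(1,0) | ant1:(0,1)->E->(0,2)
  grid max=4 at (1,0)
Step 2: ant0:(1,0)->N->(0,0) | ant1:(0,2)->E->(0,3)
  grid max=3 at (1,0)
Step 3: ant0:(0,0)->S->(1,0) | ant1:(0,3)->S->(1,3)
  grid max=4 at (1,0)
Step 4: ant0:(1,0)->N->(0,0) | ant1:(1,3)->N->(0,3)
  grid max=3 at (1,0)
Step 5: ant0:(0,0)->S->(1,0) | ant1:(0,3)->S->(1,3)
  grid max=4 at (1,0)

(1,0) (1,3)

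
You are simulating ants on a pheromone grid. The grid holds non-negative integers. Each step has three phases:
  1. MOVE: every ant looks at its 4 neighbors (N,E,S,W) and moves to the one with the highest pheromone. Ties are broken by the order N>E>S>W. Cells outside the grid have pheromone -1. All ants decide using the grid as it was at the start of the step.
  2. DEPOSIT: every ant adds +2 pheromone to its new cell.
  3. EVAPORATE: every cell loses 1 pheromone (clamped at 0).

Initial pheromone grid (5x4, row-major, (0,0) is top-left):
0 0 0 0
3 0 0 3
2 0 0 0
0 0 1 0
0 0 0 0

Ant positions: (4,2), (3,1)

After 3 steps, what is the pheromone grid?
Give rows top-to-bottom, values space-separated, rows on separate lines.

After step 1: ants at (3,2),(3,2)
  0 0 0 0
  2 0 0 2
  1 0 0 0
  0 0 4 0
  0 0 0 0
After step 2: ants at (2,2),(2,2)
  0 0 0 0
  1 0 0 1
  0 0 3 0
  0 0 3 0
  0 0 0 0
After step 3: ants at (3,2),(3,2)
  0 0 0 0
  0 0 0 0
  0 0 2 0
  0 0 6 0
  0 0 0 0

0 0 0 0
0 0 0 0
0 0 2 0
0 0 6 0
0 0 0 0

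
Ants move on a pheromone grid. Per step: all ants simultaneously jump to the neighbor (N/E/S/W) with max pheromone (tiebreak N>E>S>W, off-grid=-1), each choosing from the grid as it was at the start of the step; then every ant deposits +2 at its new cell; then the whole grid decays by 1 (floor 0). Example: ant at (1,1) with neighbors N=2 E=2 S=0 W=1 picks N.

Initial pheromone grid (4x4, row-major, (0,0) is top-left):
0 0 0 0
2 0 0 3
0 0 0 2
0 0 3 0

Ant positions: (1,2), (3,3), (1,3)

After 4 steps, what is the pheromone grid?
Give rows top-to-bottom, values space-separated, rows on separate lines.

After step 1: ants at (1,3),(3,2),(2,3)
  0 0 0 0
  1 0 0 4
  0 0 0 3
  0 0 4 0
After step 2: ants at (2,3),(2,2),(1,3)
  0 0 0 0
  0 0 0 5
  0 0 1 4
  0 0 3 0
After step 3: ants at (1,3),(2,3),(2,3)
  0 0 0 0
  0 0 0 6
  0 0 0 7
  0 0 2 0
After step 4: ants at (2,3),(1,3),(1,3)
  0 0 0 0
  0 0 0 9
  0 0 0 8
  0 0 1 0

0 0 0 0
0 0 0 9
0 0 0 8
0 0 1 0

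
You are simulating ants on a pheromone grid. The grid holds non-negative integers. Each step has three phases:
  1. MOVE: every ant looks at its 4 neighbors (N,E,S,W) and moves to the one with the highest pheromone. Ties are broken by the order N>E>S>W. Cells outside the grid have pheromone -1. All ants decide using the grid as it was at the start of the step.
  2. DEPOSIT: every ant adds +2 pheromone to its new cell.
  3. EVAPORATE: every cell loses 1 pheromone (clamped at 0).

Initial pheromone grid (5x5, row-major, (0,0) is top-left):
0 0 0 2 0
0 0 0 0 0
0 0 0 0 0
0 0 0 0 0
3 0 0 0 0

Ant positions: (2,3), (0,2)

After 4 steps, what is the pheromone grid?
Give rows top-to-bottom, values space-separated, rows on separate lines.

After step 1: ants at (1,3),(0,3)
  0 0 0 3 0
  0 0 0 1 0
  0 0 0 0 0
  0 0 0 0 0
  2 0 0 0 0
After step 2: ants at (0,3),(1,3)
  0 0 0 4 0
  0 0 0 2 0
  0 0 0 0 0
  0 0 0 0 0
  1 0 0 0 0
After step 3: ants at (1,3),(0,3)
  0 0 0 5 0
  0 0 0 3 0
  0 0 0 0 0
  0 0 0 0 0
  0 0 0 0 0
After step 4: ants at (0,3),(1,3)
  0 0 0 6 0
  0 0 0 4 0
  0 0 0 0 0
  0 0 0 0 0
  0 0 0 0 0

0 0 0 6 0
0 0 0 4 0
0 0 0 0 0
0 0 0 0 0
0 0 0 0 0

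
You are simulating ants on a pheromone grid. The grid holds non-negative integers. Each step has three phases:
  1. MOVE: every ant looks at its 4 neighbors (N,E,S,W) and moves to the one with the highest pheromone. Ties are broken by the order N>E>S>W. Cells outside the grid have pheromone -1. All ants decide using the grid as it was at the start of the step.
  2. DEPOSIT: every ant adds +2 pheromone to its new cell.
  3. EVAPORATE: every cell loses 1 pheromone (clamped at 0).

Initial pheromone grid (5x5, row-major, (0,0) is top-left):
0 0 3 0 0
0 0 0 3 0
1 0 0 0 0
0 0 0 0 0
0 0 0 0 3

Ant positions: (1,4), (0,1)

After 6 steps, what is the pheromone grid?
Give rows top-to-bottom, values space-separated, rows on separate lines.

After step 1: ants at (1,3),(0,2)
  0 0 4 0 0
  0 0 0 4 0
  0 0 0 0 0
  0 0 0 0 0
  0 0 0 0 2
After step 2: ants at (0,3),(0,3)
  0 0 3 3 0
  0 0 0 3 0
  0 0 0 0 0
  0 0 0 0 0
  0 0 0 0 1
After step 3: ants at (1,3),(1,3)
  0 0 2 2 0
  0 0 0 6 0
  0 0 0 0 0
  0 0 0 0 0
  0 0 0 0 0
After step 4: ants at (0,3),(0,3)
  0 0 1 5 0
  0 0 0 5 0
  0 0 0 0 0
  0 0 0 0 0
  0 0 0 0 0
After step 5: ants at (1,3),(1,3)
  0 0 0 4 0
  0 0 0 8 0
  0 0 0 0 0
  0 0 0 0 0
  0 0 0 0 0
After step 6: ants at (0,3),(0,3)
  0 0 0 7 0
  0 0 0 7 0
  0 0 0 0 0
  0 0 0 0 0
  0 0 0 0 0

0 0 0 7 0
0 0 0 7 0
0 0 0 0 0
0 0 0 0 0
0 0 0 0 0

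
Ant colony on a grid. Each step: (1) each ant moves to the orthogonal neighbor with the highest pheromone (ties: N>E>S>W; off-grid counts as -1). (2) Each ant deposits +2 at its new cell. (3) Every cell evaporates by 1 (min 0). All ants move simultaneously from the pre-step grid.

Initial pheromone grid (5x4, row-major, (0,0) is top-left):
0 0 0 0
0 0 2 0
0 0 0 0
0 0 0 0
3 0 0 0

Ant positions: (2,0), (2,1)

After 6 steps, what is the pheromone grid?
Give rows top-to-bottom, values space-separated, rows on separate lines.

After step 1: ants at (1,0),(1,1)
  0 0 0 0
  1 1 1 0
  0 0 0 0
  0 0 0 0
  2 0 0 0
After step 2: ants at (1,1),(1,2)
  0 0 0 0
  0 2 2 0
  0 0 0 0
  0 0 0 0
  1 0 0 0
After step 3: ants at (1,2),(1,1)
  0 0 0 0
  0 3 3 0
  0 0 0 0
  0 0 0 0
  0 0 0 0
After step 4: ants at (1,1),(1,2)
  0 0 0 0
  0 4 4 0
  0 0 0 0
  0 0 0 0
  0 0 0 0
After step 5: ants at (1,2),(1,1)
  0 0 0 0
  0 5 5 0
  0 0 0 0
  0 0 0 0
  0 0 0 0
After step 6: ants at (1,1),(1,2)
  0 0 0 0
  0 6 6 0
  0 0 0 0
  0 0 0 0
  0 0 0 0

0 0 0 0
0 6 6 0
0 0 0 0
0 0 0 0
0 0 0 0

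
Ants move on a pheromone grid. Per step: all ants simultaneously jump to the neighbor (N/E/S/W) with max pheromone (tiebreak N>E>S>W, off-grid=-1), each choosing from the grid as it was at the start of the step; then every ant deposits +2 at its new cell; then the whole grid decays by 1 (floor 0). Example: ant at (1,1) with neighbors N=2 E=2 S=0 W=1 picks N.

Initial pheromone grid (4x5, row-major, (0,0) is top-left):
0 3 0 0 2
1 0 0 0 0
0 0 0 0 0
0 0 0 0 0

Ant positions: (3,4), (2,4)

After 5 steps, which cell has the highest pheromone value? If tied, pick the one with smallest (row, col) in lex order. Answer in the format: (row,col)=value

Step 1: ant0:(3,4)->N->(2,4) | ant1:(2,4)->N->(1,4)
  grid max=2 at (0,1)
Step 2: ant0:(2,4)->N->(1,4) | ant1:(1,4)->N->(0,4)
  grid max=2 at (0,4)
Step 3: ant0:(1,4)->N->(0,4) | ant1:(0,4)->S->(1,4)
  grid max=3 at (0,4)
Step 4: ant0:(0,4)->S->(1,4) | ant1:(1,4)->N->(0,4)
  grid max=4 at (0,4)
Step 5: ant0:(1,4)->N->(0,4) | ant1:(0,4)->S->(1,4)
  grid max=5 at (0,4)
Final grid:
  0 0 0 0 5
  0 0 0 0 5
  0 0 0 0 0
  0 0 0 0 0
Max pheromone 5 at (0,4)

Answer: (0,4)=5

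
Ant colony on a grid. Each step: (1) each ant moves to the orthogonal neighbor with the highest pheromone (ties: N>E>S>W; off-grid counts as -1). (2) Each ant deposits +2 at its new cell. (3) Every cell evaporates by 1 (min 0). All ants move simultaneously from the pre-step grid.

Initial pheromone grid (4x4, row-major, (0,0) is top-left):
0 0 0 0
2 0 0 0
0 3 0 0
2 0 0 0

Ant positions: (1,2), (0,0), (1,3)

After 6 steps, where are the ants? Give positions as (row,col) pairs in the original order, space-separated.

Step 1: ant0:(1,2)->N->(0,2) | ant1:(0,0)->S->(1,0) | ant2:(1,3)->N->(0,3)
  grid max=3 at (1,0)
Step 2: ant0:(0,2)->E->(0,3) | ant1:(1,0)->N->(0,0) | ant2:(0,3)->W->(0,2)
  grid max=2 at (0,2)
Step 3: ant0:(0,3)->W->(0,2) | ant1:(0,0)->S->(1,0) | ant2:(0,2)->E->(0,3)
  grid max=3 at (0,2)
Step 4: ant0:(0,2)->E->(0,3) | ant1:(1,0)->N->(0,0) | ant2:(0,3)->W->(0,2)
  grid max=4 at (0,2)
Step 5: ant0:(0,3)->W->(0,2) | ant1:(0,0)->S->(1,0) | ant2:(0,2)->E->(0,3)
  grid max=5 at (0,2)
Step 6: ant0:(0,2)->E->(0,3) | ant1:(1,0)->N->(0,0) | ant2:(0,3)->W->(0,2)
  grid max=6 at (0,2)

(0,3) (0,0) (0,2)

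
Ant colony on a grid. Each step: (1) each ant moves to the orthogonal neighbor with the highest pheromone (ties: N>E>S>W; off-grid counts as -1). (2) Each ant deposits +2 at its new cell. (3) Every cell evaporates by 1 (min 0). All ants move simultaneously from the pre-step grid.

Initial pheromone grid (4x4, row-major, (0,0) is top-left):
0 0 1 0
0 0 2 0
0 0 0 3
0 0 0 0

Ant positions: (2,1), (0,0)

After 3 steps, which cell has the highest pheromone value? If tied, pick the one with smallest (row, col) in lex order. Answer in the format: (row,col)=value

Answer: (0,1)=3

Derivation:
Step 1: ant0:(2,1)->N->(1,1) | ant1:(0,0)->E->(0,1)
  grid max=2 at (2,3)
Step 2: ant0:(1,1)->N->(0,1) | ant1:(0,1)->S->(1,1)
  grid max=2 at (0,1)
Step 3: ant0:(0,1)->S->(1,1) | ant1:(1,1)->N->(0,1)
  grid max=3 at (0,1)
Final grid:
  0 3 0 0
  0 3 0 0
  0 0 0 0
  0 0 0 0
Max pheromone 3 at (0,1)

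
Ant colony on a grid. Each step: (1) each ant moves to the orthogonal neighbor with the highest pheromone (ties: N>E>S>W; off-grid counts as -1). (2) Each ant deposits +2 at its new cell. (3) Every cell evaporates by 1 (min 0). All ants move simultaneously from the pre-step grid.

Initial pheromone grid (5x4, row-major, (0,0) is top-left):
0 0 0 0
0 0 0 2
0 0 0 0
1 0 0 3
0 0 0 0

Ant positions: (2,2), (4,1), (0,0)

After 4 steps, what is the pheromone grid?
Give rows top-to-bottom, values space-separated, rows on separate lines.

After step 1: ants at (1,2),(3,1),(0,1)
  0 1 0 0
  0 0 1 1
  0 0 0 0
  0 1 0 2
  0 0 0 0
After step 2: ants at (1,3),(2,1),(0,2)
  0 0 1 0
  0 0 0 2
  0 1 0 0
  0 0 0 1
  0 0 0 0
After step 3: ants at (0,3),(1,1),(0,3)
  0 0 0 3
  0 1 0 1
  0 0 0 0
  0 0 0 0
  0 0 0 0
After step 4: ants at (1,3),(0,1),(1,3)
  0 1 0 2
  0 0 0 4
  0 0 0 0
  0 0 0 0
  0 0 0 0

0 1 0 2
0 0 0 4
0 0 0 0
0 0 0 0
0 0 0 0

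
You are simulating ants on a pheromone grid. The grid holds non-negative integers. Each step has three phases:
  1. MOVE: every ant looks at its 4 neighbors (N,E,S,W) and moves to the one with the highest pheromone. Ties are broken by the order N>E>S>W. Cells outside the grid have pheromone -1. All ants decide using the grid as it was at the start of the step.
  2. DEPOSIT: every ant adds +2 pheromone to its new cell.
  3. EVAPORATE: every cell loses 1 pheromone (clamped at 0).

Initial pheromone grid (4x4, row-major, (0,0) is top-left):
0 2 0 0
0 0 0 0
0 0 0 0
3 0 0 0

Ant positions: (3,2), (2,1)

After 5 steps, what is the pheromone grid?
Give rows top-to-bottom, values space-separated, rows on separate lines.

After step 1: ants at (2,2),(1,1)
  0 1 0 0
  0 1 0 0
  0 0 1 0
  2 0 0 0
After step 2: ants at (1,2),(0,1)
  0 2 0 0
  0 0 1 0
  0 0 0 0
  1 0 0 0
After step 3: ants at (0,2),(0,2)
  0 1 3 0
  0 0 0 0
  0 0 0 0
  0 0 0 0
After step 4: ants at (0,1),(0,1)
  0 4 2 0
  0 0 0 0
  0 0 0 0
  0 0 0 0
After step 5: ants at (0,2),(0,2)
  0 3 5 0
  0 0 0 0
  0 0 0 0
  0 0 0 0

0 3 5 0
0 0 0 0
0 0 0 0
0 0 0 0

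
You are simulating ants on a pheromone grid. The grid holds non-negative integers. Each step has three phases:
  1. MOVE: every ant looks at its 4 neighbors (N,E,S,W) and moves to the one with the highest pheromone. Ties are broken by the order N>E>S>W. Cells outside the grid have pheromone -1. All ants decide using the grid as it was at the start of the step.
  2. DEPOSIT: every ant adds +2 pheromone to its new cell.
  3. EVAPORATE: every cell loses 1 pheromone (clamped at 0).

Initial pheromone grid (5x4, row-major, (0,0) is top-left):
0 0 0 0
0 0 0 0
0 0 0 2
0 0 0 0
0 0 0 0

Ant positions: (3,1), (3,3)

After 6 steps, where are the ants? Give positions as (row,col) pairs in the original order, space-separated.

Step 1: ant0:(3,1)->N->(2,1) | ant1:(3,3)->N->(2,3)
  grid max=3 at (2,3)
Step 2: ant0:(2,1)->N->(1,1) | ant1:(2,3)->N->(1,3)
  grid max=2 at (2,3)
Step 3: ant0:(1,1)->N->(0,1) | ant1:(1,3)->S->(2,3)
  grid max=3 at (2,3)
Step 4: ant0:(0,1)->E->(0,2) | ant1:(2,3)->N->(1,3)
  grid max=2 at (2,3)
Step 5: ant0:(0,2)->E->(0,3) | ant1:(1,3)->S->(2,3)
  grid max=3 at (2,3)
Step 6: ant0:(0,3)->S->(1,3) | ant1:(2,3)->N->(1,3)
  grid max=3 at (1,3)

(1,3) (1,3)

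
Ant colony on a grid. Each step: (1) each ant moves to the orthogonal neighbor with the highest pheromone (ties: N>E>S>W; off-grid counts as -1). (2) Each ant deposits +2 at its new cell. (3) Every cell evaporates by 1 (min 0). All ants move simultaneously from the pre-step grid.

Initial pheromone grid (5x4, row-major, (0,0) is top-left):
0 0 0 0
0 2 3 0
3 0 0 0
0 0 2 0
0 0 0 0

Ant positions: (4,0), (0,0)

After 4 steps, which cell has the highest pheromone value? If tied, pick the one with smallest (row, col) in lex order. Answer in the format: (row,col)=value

Step 1: ant0:(4,0)->N->(3,0) | ant1:(0,0)->E->(0,1)
  grid max=2 at (1,2)
Step 2: ant0:(3,0)->N->(2,0) | ant1:(0,1)->S->(1,1)
  grid max=3 at (2,0)
Step 3: ant0:(2,0)->N->(1,0) | ant1:(1,1)->E->(1,2)
  grid max=2 at (1,2)
Step 4: ant0:(1,0)->S->(2,0) | ant1:(1,2)->W->(1,1)
  grid max=3 at (2,0)
Final grid:
  0 0 0 0
  0 2 1 0
  3 0 0 0
  0 0 0 0
  0 0 0 0
Max pheromone 3 at (2,0)

Answer: (2,0)=3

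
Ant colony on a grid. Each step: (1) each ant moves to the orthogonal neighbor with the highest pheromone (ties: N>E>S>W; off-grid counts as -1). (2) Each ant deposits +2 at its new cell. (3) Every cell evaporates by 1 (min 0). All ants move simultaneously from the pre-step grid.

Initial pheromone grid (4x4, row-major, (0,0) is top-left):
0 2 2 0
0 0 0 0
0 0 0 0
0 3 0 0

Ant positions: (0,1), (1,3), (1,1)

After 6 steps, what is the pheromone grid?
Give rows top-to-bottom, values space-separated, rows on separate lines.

After step 1: ants at (0,2),(0,3),(0,1)
  0 3 3 1
  0 0 0 0
  0 0 0 0
  0 2 0 0
After step 2: ants at (0,1),(0,2),(0,2)
  0 4 6 0
  0 0 0 0
  0 0 0 0
  0 1 0 0
After step 3: ants at (0,2),(0,1),(0,1)
  0 7 7 0
  0 0 0 0
  0 0 0 0
  0 0 0 0
After step 4: ants at (0,1),(0,2),(0,2)
  0 8 10 0
  0 0 0 0
  0 0 0 0
  0 0 0 0
After step 5: ants at (0,2),(0,1),(0,1)
  0 11 11 0
  0 0 0 0
  0 0 0 0
  0 0 0 0
After step 6: ants at (0,1),(0,2),(0,2)
  0 12 14 0
  0 0 0 0
  0 0 0 0
  0 0 0 0

0 12 14 0
0 0 0 0
0 0 0 0
0 0 0 0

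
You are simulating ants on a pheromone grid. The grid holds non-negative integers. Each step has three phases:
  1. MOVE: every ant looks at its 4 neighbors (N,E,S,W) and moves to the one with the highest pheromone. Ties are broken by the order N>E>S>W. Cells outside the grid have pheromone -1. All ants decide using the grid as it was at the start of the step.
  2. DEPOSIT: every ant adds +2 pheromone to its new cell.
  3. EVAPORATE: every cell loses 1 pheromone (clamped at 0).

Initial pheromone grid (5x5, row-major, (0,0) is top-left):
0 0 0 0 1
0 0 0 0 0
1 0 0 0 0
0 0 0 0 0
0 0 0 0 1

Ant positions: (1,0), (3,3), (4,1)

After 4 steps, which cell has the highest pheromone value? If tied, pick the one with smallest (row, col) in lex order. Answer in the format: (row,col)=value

Step 1: ant0:(1,0)->S->(2,0) | ant1:(3,3)->N->(2,3) | ant2:(4,1)->N->(3,1)
  grid max=2 at (2,0)
Step 2: ant0:(2,0)->N->(1,0) | ant1:(2,3)->N->(1,3) | ant2:(3,1)->N->(2,1)
  grid max=1 at (1,0)
Step 3: ant0:(1,0)->S->(2,0) | ant1:(1,3)->N->(0,3) | ant2:(2,1)->W->(2,0)
  grid max=4 at (2,0)
Step 4: ant0:(2,0)->N->(1,0) | ant1:(0,3)->E->(0,4) | ant2:(2,0)->N->(1,0)
  grid max=3 at (1,0)
Final grid:
  0 0 0 0 1
  3 0 0 0 0
  3 0 0 0 0
  0 0 0 0 0
  0 0 0 0 0
Max pheromone 3 at (1,0)

Answer: (1,0)=3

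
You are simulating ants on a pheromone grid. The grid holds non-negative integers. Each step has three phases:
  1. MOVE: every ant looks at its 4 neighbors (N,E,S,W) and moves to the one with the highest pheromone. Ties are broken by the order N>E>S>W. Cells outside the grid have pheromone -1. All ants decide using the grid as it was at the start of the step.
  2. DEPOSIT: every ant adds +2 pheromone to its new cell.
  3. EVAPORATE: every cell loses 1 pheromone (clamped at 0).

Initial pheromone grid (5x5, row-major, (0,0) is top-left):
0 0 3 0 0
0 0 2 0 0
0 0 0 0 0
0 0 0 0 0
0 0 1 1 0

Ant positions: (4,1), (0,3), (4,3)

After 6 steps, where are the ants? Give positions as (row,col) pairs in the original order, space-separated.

Step 1: ant0:(4,1)->E->(4,2) | ant1:(0,3)->W->(0,2) | ant2:(4,3)->W->(4,2)
  grid max=4 at (0,2)
Step 2: ant0:(4,2)->N->(3,2) | ant1:(0,2)->S->(1,2) | ant2:(4,2)->N->(3,2)
  grid max=3 at (0,2)
Step 3: ant0:(3,2)->S->(4,2) | ant1:(1,2)->N->(0,2) | ant2:(3,2)->S->(4,2)
  grid max=6 at (4,2)
Step 4: ant0:(4,2)->N->(3,2) | ant1:(0,2)->S->(1,2) | ant2:(4,2)->N->(3,2)
  grid max=5 at (3,2)
Step 5: ant0:(3,2)->S->(4,2) | ant1:(1,2)->N->(0,2) | ant2:(3,2)->S->(4,2)
  grid max=8 at (4,2)
Step 6: ant0:(4,2)->N->(3,2) | ant1:(0,2)->S->(1,2) | ant2:(4,2)->N->(3,2)
  grid max=7 at (3,2)

(3,2) (1,2) (3,2)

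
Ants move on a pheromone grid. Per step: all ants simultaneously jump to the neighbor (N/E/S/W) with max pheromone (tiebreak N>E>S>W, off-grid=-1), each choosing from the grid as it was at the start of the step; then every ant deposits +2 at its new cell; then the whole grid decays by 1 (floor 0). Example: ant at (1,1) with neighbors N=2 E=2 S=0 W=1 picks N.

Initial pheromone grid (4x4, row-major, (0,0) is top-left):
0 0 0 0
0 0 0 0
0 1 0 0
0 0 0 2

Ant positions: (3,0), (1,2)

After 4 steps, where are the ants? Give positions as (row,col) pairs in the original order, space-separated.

Step 1: ant0:(3,0)->N->(2,0) | ant1:(1,2)->N->(0,2)
  grid max=1 at (0,2)
Step 2: ant0:(2,0)->N->(1,0) | ant1:(0,2)->E->(0,3)
  grid max=1 at (0,3)
Step 3: ant0:(1,0)->N->(0,0) | ant1:(0,3)->S->(1,3)
  grid max=1 at (0,0)
Step 4: ant0:(0,0)->E->(0,1) | ant1:(1,3)->N->(0,3)
  grid max=1 at (0,1)

(0,1) (0,3)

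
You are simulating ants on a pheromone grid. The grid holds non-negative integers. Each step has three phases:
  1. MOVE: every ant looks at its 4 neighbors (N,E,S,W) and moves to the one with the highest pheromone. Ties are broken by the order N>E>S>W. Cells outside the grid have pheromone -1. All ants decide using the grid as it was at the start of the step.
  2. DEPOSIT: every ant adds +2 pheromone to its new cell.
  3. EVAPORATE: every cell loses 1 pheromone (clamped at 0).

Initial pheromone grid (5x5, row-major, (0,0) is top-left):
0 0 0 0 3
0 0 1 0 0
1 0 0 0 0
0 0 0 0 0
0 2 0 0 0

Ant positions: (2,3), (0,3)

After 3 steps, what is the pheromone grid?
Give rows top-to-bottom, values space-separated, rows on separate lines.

After step 1: ants at (1,3),(0,4)
  0 0 0 0 4
  0 0 0 1 0
  0 0 0 0 0
  0 0 0 0 0
  0 1 0 0 0
After step 2: ants at (0,3),(1,4)
  0 0 0 1 3
  0 0 0 0 1
  0 0 0 0 0
  0 0 0 0 0
  0 0 0 0 0
After step 3: ants at (0,4),(0,4)
  0 0 0 0 6
  0 0 0 0 0
  0 0 0 0 0
  0 0 0 0 0
  0 0 0 0 0

0 0 0 0 6
0 0 0 0 0
0 0 0 0 0
0 0 0 0 0
0 0 0 0 0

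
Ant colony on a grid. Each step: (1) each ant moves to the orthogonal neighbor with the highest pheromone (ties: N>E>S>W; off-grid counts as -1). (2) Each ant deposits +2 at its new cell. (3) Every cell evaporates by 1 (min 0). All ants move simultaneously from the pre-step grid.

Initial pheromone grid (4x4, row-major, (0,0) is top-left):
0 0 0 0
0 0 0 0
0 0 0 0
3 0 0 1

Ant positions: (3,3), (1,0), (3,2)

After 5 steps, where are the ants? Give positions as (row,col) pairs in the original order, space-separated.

Step 1: ant0:(3,3)->N->(2,3) | ant1:(1,0)->N->(0,0) | ant2:(3,2)->E->(3,3)
  grid max=2 at (3,0)
Step 2: ant0:(2,3)->S->(3,3) | ant1:(0,0)->E->(0,1) | ant2:(3,3)->N->(2,3)
  grid max=3 at (3,3)
Step 3: ant0:(3,3)->N->(2,3) | ant1:(0,1)->E->(0,2) | ant2:(2,3)->S->(3,3)
  grid max=4 at (3,3)
Step 4: ant0:(2,3)->S->(3,3) | ant1:(0,2)->E->(0,3) | ant2:(3,3)->N->(2,3)
  grid max=5 at (3,3)
Step 5: ant0:(3,3)->N->(2,3) | ant1:(0,3)->S->(1,3) | ant2:(2,3)->S->(3,3)
  grid max=6 at (3,3)

(2,3) (1,3) (3,3)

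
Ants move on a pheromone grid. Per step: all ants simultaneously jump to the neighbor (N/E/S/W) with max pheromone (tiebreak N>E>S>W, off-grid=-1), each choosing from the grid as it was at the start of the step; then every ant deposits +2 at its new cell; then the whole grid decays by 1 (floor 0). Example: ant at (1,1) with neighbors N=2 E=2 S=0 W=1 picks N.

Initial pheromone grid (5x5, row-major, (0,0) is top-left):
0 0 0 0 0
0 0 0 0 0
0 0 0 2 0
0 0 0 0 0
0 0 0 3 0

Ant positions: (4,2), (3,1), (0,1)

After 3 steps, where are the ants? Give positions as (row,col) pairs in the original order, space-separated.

Step 1: ant0:(4,2)->E->(4,3) | ant1:(3,1)->N->(2,1) | ant2:(0,1)->E->(0,2)
  grid max=4 at (4,3)
Step 2: ant0:(4,3)->N->(3,3) | ant1:(2,1)->N->(1,1) | ant2:(0,2)->E->(0,3)
  grid max=3 at (4,3)
Step 3: ant0:(3,3)->S->(4,3) | ant1:(1,1)->N->(0,1) | ant2:(0,3)->E->(0,4)
  grid max=4 at (4,3)

(4,3) (0,1) (0,4)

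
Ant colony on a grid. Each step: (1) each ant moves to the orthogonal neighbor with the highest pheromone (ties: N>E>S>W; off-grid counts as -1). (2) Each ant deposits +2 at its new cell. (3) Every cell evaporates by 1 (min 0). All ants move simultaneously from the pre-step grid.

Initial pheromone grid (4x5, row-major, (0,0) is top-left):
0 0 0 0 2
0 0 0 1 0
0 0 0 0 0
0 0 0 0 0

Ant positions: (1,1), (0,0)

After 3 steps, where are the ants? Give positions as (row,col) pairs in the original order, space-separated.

Step 1: ant0:(1,1)->N->(0,1) | ant1:(0,0)->E->(0,1)
  grid max=3 at (0,1)
Step 2: ant0:(0,1)->E->(0,2) | ant1:(0,1)->E->(0,2)
  grid max=3 at (0,2)
Step 3: ant0:(0,2)->W->(0,1) | ant1:(0,2)->W->(0,1)
  grid max=5 at (0,1)

(0,1) (0,1)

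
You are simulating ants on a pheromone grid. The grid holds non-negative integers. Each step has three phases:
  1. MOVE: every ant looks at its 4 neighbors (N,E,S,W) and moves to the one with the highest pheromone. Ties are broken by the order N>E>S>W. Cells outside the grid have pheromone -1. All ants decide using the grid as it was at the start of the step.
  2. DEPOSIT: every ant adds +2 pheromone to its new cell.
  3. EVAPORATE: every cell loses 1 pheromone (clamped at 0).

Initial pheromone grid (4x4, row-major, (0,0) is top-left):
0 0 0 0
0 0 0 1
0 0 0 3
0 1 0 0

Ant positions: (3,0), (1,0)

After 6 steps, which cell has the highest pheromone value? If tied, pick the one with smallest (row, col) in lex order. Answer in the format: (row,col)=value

Step 1: ant0:(3,0)->E->(3,1) | ant1:(1,0)->N->(0,0)
  grid max=2 at (2,3)
Step 2: ant0:(3,1)->N->(2,1) | ant1:(0,0)->E->(0,1)
  grid max=1 at (0,1)
Step 3: ant0:(2,1)->S->(3,1) | ant1:(0,1)->E->(0,2)
  grid max=2 at (3,1)
Step 4: ant0:(3,1)->N->(2,1) | ant1:(0,2)->E->(0,3)
  grid max=1 at (0,3)
Step 5: ant0:(2,1)->S->(3,1) | ant1:(0,3)->S->(1,3)
  grid max=2 at (3,1)
Step 6: ant0:(3,1)->N->(2,1) | ant1:(1,3)->N->(0,3)
  grid max=1 at (0,3)
Final grid:
  0 0 0 1
  0 0 0 0
  0 1 0 0
  0 1 0 0
Max pheromone 1 at (0,3)

Answer: (0,3)=1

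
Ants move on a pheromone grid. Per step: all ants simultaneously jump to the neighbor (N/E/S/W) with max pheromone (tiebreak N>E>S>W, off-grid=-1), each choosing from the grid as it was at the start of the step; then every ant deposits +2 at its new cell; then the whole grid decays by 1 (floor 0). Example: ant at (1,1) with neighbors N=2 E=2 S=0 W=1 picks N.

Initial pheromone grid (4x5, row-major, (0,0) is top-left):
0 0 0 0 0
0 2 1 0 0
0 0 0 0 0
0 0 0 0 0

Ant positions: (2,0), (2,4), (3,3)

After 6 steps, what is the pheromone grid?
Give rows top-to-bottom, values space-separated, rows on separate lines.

After step 1: ants at (1,0),(1,4),(2,3)
  0 0 0 0 0
  1 1 0 0 1
  0 0 0 1 0
  0 0 0 0 0
After step 2: ants at (1,1),(0,4),(1,3)
  0 0 0 0 1
  0 2 0 1 0
  0 0 0 0 0
  0 0 0 0 0
After step 3: ants at (0,1),(1,4),(0,3)
  0 1 0 1 0
  0 1 0 0 1
  0 0 0 0 0
  0 0 0 0 0
After step 4: ants at (1,1),(0,4),(0,4)
  0 0 0 0 3
  0 2 0 0 0
  0 0 0 0 0
  0 0 0 0 0
After step 5: ants at (0,1),(1,4),(1,4)
  0 1 0 0 2
  0 1 0 0 3
  0 0 0 0 0
  0 0 0 0 0
After step 6: ants at (1,1),(0,4),(0,4)
  0 0 0 0 5
  0 2 0 0 2
  0 0 0 0 0
  0 0 0 0 0

0 0 0 0 5
0 2 0 0 2
0 0 0 0 0
0 0 0 0 0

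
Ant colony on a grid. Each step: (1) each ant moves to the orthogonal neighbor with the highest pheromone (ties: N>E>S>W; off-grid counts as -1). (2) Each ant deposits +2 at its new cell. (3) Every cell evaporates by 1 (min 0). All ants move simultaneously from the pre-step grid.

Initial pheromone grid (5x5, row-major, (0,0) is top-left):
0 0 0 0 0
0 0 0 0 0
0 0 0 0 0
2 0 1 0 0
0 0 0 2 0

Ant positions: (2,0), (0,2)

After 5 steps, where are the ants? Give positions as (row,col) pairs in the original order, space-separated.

Step 1: ant0:(2,0)->S->(3,0) | ant1:(0,2)->E->(0,3)
  grid max=3 at (3,0)
Step 2: ant0:(3,0)->N->(2,0) | ant1:(0,3)->E->(0,4)
  grid max=2 at (3,0)
Step 3: ant0:(2,0)->S->(3,0) | ant1:(0,4)->S->(1,4)
  grid max=3 at (3,0)
Step 4: ant0:(3,0)->N->(2,0) | ant1:(1,4)->N->(0,4)
  grid max=2 at (3,0)
Step 5: ant0:(2,0)->S->(3,0) | ant1:(0,4)->S->(1,4)
  grid max=3 at (3,0)

(3,0) (1,4)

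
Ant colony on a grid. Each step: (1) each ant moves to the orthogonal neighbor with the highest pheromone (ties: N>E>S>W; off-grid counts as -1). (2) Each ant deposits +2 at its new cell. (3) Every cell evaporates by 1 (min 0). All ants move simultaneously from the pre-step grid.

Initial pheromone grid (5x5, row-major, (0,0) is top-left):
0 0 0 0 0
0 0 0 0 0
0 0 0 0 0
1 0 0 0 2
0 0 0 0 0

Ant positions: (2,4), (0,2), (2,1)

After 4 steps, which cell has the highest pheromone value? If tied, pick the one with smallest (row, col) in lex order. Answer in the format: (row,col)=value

Answer: (3,4)=2

Derivation:
Step 1: ant0:(2,4)->S->(3,4) | ant1:(0,2)->E->(0,3) | ant2:(2,1)->N->(1,1)
  grid max=3 at (3,4)
Step 2: ant0:(3,4)->N->(2,4) | ant1:(0,3)->E->(0,4) | ant2:(1,1)->N->(0,1)
  grid max=2 at (3,4)
Step 3: ant0:(2,4)->S->(3,4) | ant1:(0,4)->S->(1,4) | ant2:(0,1)->E->(0,2)
  grid max=3 at (3,4)
Step 4: ant0:(3,4)->N->(2,4) | ant1:(1,4)->N->(0,4) | ant2:(0,2)->E->(0,3)
  grid max=2 at (3,4)
Final grid:
  0 0 0 1 1
  0 0 0 0 0
  0 0 0 0 1
  0 0 0 0 2
  0 0 0 0 0
Max pheromone 2 at (3,4)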